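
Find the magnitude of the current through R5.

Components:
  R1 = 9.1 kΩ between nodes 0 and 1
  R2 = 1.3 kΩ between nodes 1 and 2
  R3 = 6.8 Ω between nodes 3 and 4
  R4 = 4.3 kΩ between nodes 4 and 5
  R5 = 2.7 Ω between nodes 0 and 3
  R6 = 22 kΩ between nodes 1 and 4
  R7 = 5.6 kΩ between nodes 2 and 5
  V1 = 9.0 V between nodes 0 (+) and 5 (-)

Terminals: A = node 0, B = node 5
Nodal analysis, taking node 5 as the 0 V reference.
Source V1 fixes V_0 = 9 V.
KCL at each unknown node (sum of currents leaving = 0; resistances in Ω):
  Node 1: (V_1 - 9)/9100 + (V_1 - V_2)/1300 + (V_1 - V_4)/22000 = 0
  Node 2: (V_2 - V_1)/1300 + (V_2 - 0)/5600 = 0
  Node 3: (V_3 - V_4)/6.8 + (V_3 - 9)/2.7 = 0
  Node 4: (V_4 - V_3)/6.8 + (V_4 - 0)/4300 + (V_4 - V_1)/22000 = 0
Collecting terms (coefficients in siemens):
  0.0009246·V_1 - 0.0007692·V_2 - 0.00004545·V_4 = 0.000989
  0.0009478·V_2 - 0.0007692·V_1 = 0
  0.5174·V_3 - 0.1471·V_4 = 3.333
  0.1473·V_4 - 0.00004545·V_1 - 0.1471·V_3 = 0
Solving these 4 simultaneous equations (Gaussian elimination) gives:
  V_1 = 4.653 V, V_2 = 3.776 V, V_3 = 8.994 V, V_4 = 8.978 V
I_R5 = (V_0 - V_3)/R5 = (9 - 8.994)/2.7 = 0.002285 A
|I_R5| = 0.002285 A

Final answer: |I_R5| = 0.002285 A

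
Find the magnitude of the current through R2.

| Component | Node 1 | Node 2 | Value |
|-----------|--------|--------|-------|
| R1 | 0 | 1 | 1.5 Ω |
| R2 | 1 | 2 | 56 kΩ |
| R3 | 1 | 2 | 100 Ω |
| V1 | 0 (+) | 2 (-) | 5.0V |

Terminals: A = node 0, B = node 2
Nodal analysis, taking node 2 as the 0 V reference.
Source V1 fixes V_0 = 5 V.
KCL at each unknown node (sum of currents leaving = 0; resistances in Ω):
  Node 1: (V_1 - 5)/1.5 + (V_1 - 0)/56000 + (V_1 - 0)/100 = 0
Collecting terms: 0.6767 × V_1 = 3.333  =>  V_1 = 4.926 V
I_R2 = (V_1 - V_2)/R2 = (4.926 - 0)/56000 = 0.00008796 A
|I_R2| = 0.00008796 A

Final answer: |I_R2| = 8.796e-05 A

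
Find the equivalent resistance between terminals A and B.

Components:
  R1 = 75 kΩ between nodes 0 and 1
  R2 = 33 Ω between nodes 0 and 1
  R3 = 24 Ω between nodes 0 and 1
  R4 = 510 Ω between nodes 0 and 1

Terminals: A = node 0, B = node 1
Reduce the network between node 0 (A) and node 1 (B) by series/parallel combination:
  Rp1 = R1 ‖ R2 ‖ R3 ‖ R4 (parallel, all between nodes 0 and 1) = 1/(1/75000 + 1/33 + 1/24 + 1/510) = 13.52 Ω
R_eq = 13.52 Ω

Final answer: 13.52 Ω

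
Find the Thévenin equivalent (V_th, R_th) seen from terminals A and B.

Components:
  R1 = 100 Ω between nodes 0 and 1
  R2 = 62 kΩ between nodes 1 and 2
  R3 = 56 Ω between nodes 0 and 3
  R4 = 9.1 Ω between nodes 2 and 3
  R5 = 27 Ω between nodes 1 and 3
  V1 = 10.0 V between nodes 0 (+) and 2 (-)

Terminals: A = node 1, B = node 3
Step 1 — V_th is the open-circuit voltage V_A - V_B (nothing connected across the terminals).
Nodal analysis, taking node 2 as the 0 V reference.
Source V1 fixes V_0 = 10 V.
KCL at each unknown node (sum of currents leaving = 0; resistances in Ω):
  Node 1: (V_1 - 10)/100 + (V_1 - 0)/62000 + (V_1 - V_3)/27 = 0
  Node 3: (V_3 - 10)/56 + (V_3 - 0)/9.1 + (V_3 - V_1)/27 = 0
Collecting terms (coefficients in siemens):
  0.04705·V_1 - 0.03704·V_3 = 0.1
  0.1648·V_3 - 0.03704·V_1 = 0.1786
Determinant D = (0.04705)(0.1648) - (-0.03704)(-0.03704) = 0.006382
V_1 = [(0.1)(0.1648) - (-0.03704)(0.1786)]/D = 3.618 V
V_3 = [(0.04705)(0.1786) - (0.1)(-0.03704)]/D = 1.897 V
V_th = V_1 - V_3 = 3.618 - 1.897 = 1.721 V
Step 2 — R_th: zero the source — replace V1 by a short circuit (node 2 merges into node 0) — and find the resistance seen between A (node 1) and B (node 3).
Reduce the network between node 1 (A) and node 3 (B) by series/parallel combination:
  Rp1 = R1 ‖ R2 (parallel, both between nodes 0 and 1) = 1/(1/100 + 1/62000) = 99.84 Ω
  Rp2 = R3 ‖ R4 (parallel, both between nodes 0 and 3) = 1/(1/56 + 1/9.1) = 7.828 Ω
  Rs1 = Rp1 + Rp2 (series, joined only at node 0) = 99.84 + 7.828 = 107.7 Ω
  Rp3 = R5 ‖ Rs1 (parallel, both between nodes 1 and 3) = 1/(1/27 + 1/107.7) = 21.59 Ω
R_th = 21.59 Ω

Final answer: V_th = 1.721 V, R_th = 21.59 Ω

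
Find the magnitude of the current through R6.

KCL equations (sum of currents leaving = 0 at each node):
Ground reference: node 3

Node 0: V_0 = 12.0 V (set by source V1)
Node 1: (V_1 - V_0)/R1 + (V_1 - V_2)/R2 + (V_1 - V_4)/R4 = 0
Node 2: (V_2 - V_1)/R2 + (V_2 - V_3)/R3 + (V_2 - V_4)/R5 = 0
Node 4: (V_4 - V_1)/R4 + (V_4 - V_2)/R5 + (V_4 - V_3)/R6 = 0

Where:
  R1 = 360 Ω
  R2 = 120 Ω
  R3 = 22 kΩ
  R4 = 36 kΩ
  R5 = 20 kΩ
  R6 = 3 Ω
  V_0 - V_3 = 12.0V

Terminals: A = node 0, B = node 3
Nodal analysis, taking node 3 as the 0 V reference.
Source V1 fixes V_0 = 12 V.
KCL at each unknown node (sum of currents leaving = 0; resistances in Ω):
  Node 1: (V_1 - 12)/360 + (V_1 - V_2)/120 + (V_1 - V_4)/36000 = 0
  Node 2: (V_2 - V_1)/120 + (V_2 - 0)/22000 + (V_2 - V_4)/20000 = 0
  Node 4: (V_4 - V_1)/36000 + (V_4 - V_2)/20000 + (V_4 - 0)/3 = 0
Collecting terms (coefficients in siemens):
  0.01114·V_1 - 0.008333·V_2 - 0.00002778·V_4 = 0.03333
  0.008429·V_2 - 0.008333·V_1 - 0.00005·V_4 = 0
  0.3334·V_4 - 0.00002778·V_1 - 0.00005·V_2 = 0
Solving these 3 simultaneous equations (Gaussian elimination) gives:
  V_1 = 11.49 V, V_2 = 11.36 V, V_4 = 0.002662 V
I_R6 = (V_3 - V_4)/R6 = (0 - 0.002662)/3 = -0.0008873 A
|I_R6| = 0.0008873 A

Final answer: |I_R6| = 0.0008873 A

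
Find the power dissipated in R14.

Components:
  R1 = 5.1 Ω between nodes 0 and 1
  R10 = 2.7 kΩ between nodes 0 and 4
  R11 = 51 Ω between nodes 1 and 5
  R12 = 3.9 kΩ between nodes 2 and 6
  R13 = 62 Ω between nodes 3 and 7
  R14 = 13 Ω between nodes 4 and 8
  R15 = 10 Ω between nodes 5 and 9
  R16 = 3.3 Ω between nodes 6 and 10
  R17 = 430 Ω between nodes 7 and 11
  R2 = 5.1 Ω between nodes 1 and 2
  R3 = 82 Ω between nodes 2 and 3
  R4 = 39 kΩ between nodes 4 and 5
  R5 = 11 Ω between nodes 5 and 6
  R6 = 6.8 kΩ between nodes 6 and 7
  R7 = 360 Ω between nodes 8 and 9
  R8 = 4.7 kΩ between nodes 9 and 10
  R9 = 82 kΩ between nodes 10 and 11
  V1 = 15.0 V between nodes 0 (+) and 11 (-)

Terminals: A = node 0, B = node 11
Nodal analysis, taking node 11 as the 0 V reference.
Source V1 fixes V_0 = 15 V.
KCL at each unknown node (sum of currents leaving = 0; resistances in Ω):
  Node 1: (V_1 - 15)/5.1 + (V_1 - V_2)/5.1 + (V_1 - V_5)/51 = 0
  Node 2: (V_2 - V_1)/5.1 + (V_2 - V_3)/82 + (V_2 - V_6)/3900 = 0
  Node 3: (V_3 - V_2)/82 + (V_3 - V_7)/62 = 0
  Node 4: (V_4 - V_5)/39000 + (V_4 - 15)/2700 + (V_4 - V_8)/13 = 0
  Node 5: (V_5 - V_4)/39000 + (V_5 - V_6)/11 + (V_5 - V_1)/51 + (V_5 - V_9)/10 = 0
  Node 6: (V_6 - V_5)/11 + (V_6 - V_7)/6800 + (V_6 - V_2)/3900 + (V_6 - V_10)/3.3 = 0
  Node 7: (V_7 - V_6)/6800 + (V_7 - V_3)/62 + (V_7 - 0)/430 = 0
  Node 8: (V_8 - V_9)/360 + (V_8 - V_4)/13 = 0
  Node 9: (V_9 - V_8)/360 + (V_9 - V_10)/4700 + (V_9 - V_5)/10 = 0
  Node 10: (V_10 - V_9)/4700 + (V_10 - 0)/82000 + (V_10 - V_6)/3.3 = 0
Collecting terms (coefficients in siemens):
  0.4118·V_1 - 0.1961·V_2 - 0.01961·V_5 = 2.941
  0.2085·V_2 - 0.1961·V_1 - 0.0122·V_3 - 0.0002564·V_6 = 0
  0.02832·V_3 - 0.0122·V_2 - 0.01613·V_7 = 0
  0.07732·V_4 - 0.00002564·V_5 - 0.07692·V_8 = 0.005556
  0.2105·V_5 - 0.01961·V_1 - 0.00002564·V_4 - 0.09091·V_6 - 0.1·V_9 = 0
  0.3943·V_6 - 0.0002564·V_2 - 0.09091·V_5 - 0.0001471·V_7 - 0.303·V_10 = 0
  0.0186·V_7 - 0.01613·V_3 - 0.0001471·V_6 = 0
  0.0797·V_8 - 0.07692·V_4 - 0.002778·V_9 = 0
  0.103·V_9 - 0.1·V_5 - 0.002778·V_8 - 0.0002128·V_10 = 0
  0.3033·V_10 - 0.303·V_6 - 0.0002128·V_9 = 0
Solving these 10 simultaneous equations (Gaussian elimination) gives:
  V_1 = 14.87 V, V_2 = 14.74 V, V_3 = 12.67 V, V_4 = 14.85 V
  V_5 = 14.83 V, V_6 = 14.82 V, V_7 = 11.1 V, V_8 = 14.85 V
  V_9 = 14.83 V, V_10 = 14.82 V
I_R14 = (V_4 - V_8)/R14 = (14.85 - 14.85)/13 = 0.00005396 A
P_R14 = I_R14² × R14 = (0.00005396)² × 13 = 0.00000003786 W

Final answer: 3.786e-08 W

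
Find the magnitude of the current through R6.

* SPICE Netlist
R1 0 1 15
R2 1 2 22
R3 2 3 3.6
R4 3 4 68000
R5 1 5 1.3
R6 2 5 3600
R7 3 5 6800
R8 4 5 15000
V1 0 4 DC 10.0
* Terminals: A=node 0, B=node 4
Nodal analysis, taking node 4 as the 0 V reference.
Source V1 fixes V_0 = 10 V.
KCL at each unknown node (sum of currents leaving = 0; resistances in Ω):
  Node 1: (V_1 - 10)/15 + (V_1 - V_2)/22 + (V_1 - V_5)/1.3 = 0
  Node 2: (V_2 - V_1)/22 + (V_2 - V_3)/3.6 + (V_2 - V_5)/3600 = 0
  Node 3: (V_3 - V_2)/3.6 + (V_3 - 0)/68000 + (V_3 - V_5)/6800 = 0
  Node 5: (V_5 - V_1)/1.3 + (V_5 - V_2)/3600 + (V_5 - V_3)/6800 + (V_5 - 0)/15000 = 0
Collecting terms (coefficients in siemens):
  0.8814·V_1 - 0.04545·V_2 - 0.7692·V_5 = 0.6667
  0.3235·V_2 - 0.04545·V_1 - 0.2778·V_3 - 0.0002778·V_5 = 0
  0.2779·V_3 - 0.2778·V_2 - 0.0001471·V_5 = 0
  0.7697·V_5 - 0.7692·V_1 - 0.0002778·V_2 - 0.0001471·V_3 = 0
Solving these 4 simultaneous equations (Gaussian elimination) gives:
  V_1 = 9.988 V, V_2 = 9.985 V, V_3 = 9.984 V, V_5 = 9.987 V
I_R6 = (V_2 - V_5)/R6 = (9.985 - 9.987)/3600 = -0.0000006499 A
|I_R6| = 0.0000006499 A

Final answer: |I_R6| = 6.499e-07 A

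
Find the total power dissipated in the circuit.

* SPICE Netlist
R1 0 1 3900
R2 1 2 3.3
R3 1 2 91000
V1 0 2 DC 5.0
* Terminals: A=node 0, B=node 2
Nodal analysis, taking node 2 as the 0 V reference.
Source V1 fixes V_0 = 5 V.
KCL at each unknown node (sum of currents leaving = 0; resistances in Ω):
  Node 1: (V_1 - 5)/3900 + (V_1 - 0)/3.3 + (V_1 - 0)/91000 = 0
Collecting terms: 0.3033 × V_1 = 0.001282  =>  V_1 = 0.004227 V
Power in each resistor, P = (ΔV)²/R:
  P_R1 = (5 - 0.004227)²/3900 = 0.006399 W
  P_R2 = (0.004227 - 0)²/3.3 = 0.000005415 W
  P_R3 = (0.004227 - 0)²/91000 = 0.0000000001964 W
P_total = P_R1 + P_R2 + P_R3 = 0.006405 W

Final answer: 0.006405 W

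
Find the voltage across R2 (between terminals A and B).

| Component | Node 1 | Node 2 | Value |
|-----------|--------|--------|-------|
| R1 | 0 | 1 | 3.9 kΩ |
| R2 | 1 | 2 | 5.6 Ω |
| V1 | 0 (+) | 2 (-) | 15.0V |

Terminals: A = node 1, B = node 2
R1 and R2 are in series across V1 (node 0 → node 1 → node 2), and the output A–B is taken across R2, so this is a voltage divider.
Series current: I = V1/(R1 + R2) = 15/(3900 + 5.6) = 15/3906 = 0.003841 A
V_R2 = I × R2 = V1 × R2/(R1 + R2) = 15 × 5.6/3906 = 0.02151 V

Final answer: 0.02151 V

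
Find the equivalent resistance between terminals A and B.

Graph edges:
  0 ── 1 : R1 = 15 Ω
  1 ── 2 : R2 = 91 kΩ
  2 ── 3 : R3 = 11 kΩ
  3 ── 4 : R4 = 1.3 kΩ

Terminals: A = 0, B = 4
Reduce the network between node 0 (A) and node 4 (B) by series/parallel combination:
  Rs1 = R1 + R2 (series, joined only at node 1) = 15 + 91000 = 91020 Ω
  Rs2 = R3 + Rs1 (series, joined only at node 2) = 11000 + 91020 = 102000 Ω
  Rs3 = R4 + Rs2 (series, joined only at node 3) = 1300 + 102000 = 103300 Ω
R_eq = 103.3 kΩ

Final answer: 103.3 kΩ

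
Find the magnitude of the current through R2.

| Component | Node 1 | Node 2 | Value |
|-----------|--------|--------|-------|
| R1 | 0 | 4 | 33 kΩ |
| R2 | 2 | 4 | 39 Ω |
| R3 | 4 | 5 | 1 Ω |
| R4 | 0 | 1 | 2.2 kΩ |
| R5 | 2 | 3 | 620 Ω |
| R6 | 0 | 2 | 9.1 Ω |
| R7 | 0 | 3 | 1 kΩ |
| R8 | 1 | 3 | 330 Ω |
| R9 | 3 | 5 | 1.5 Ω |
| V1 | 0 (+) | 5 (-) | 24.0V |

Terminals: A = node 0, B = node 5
Nodal analysis, taking node 5 as the 0 V reference.
Source V1 fixes V_0 = 24 V.
KCL at each unknown node (sum of currents leaving = 0; resistances in Ω):
  Node 1: (V_1 - 24)/2200 + (V_1 - V_3)/330 = 0
  Node 2: (V_2 - V_4)/39 + (V_2 - V_3)/620 + (V_2 - 24)/9.1 = 0
  Node 3: (V_3 - V_2)/620 + (V_3 - 24)/1000 + (V_3 - V_1)/330 + (V_3 - 0)/1.5 = 0
  Node 4: (V_4 - 24)/33000 + (V_4 - V_2)/39 + (V_4 - 0)/1 = 0
Collecting terms (coefficients in siemens):
  0.003485·V_1 - 0.00303·V_3 = 0.01091
  0.1371·V_2 - 0.001613·V_3 - 0.02564·V_4 = 2.637
  0.6723·V_3 - 0.00303·V_1 - 0.001613·V_2 = 0.024
  1.026·V_4 - 0.02564·V_2 = 0.0007273
Solving these 4 simultaneous equations (Gaussian elimination) gives:
  V_1 = 3.214 V, V_2 = 19.32 V, V_3 = 0.09654 V, V_4 = 0.4837 V
I_R2 = (V_2 - V_4)/R2 = (19.32 - 0.4837)/39 = 0.483 A
|I_R2| = 0.483 A

Final answer: |I_R2| = 0.483 A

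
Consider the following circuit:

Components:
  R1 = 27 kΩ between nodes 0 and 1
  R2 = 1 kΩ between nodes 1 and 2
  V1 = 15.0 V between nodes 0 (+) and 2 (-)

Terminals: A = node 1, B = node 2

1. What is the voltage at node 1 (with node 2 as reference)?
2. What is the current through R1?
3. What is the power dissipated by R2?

Nodal analysis, taking node 2 as the 0 V reference.
Source V1 fixes V_0 = 15 V.
KCL at each unknown node (sum of currents leaving = 0; resistances in Ω):
  Node 1: (V_1 - 15)/27000 + (V_1 - 0)/1000 = 0
Collecting terms: 0.001037 × V_1 = 0.0005556  =>  V_1 = 0.5357 V
Part 1:
  Read off the nodal solution: V_1 = 0.5357 V
Part 2:
  I_R1 = (V_0 - V_1)/R1 = (15 - 0.5357)/27000 = 0.0005357 A
  Magnitude: I_R1 = 0.0005357 A
Part 3:
  I_R2 = (V_1 - V_2)/R2 = (0.5357 - 0)/1000 = 0.0005357 A
  P_R2 = I_R2² × R2 = (0.0005357)² × 1000 = 0.000287 W

Final answers:
1. V_1 = 0.5357 V
2. I_R1 = 0.0005357 A
3. P_R2 = 0.000287 W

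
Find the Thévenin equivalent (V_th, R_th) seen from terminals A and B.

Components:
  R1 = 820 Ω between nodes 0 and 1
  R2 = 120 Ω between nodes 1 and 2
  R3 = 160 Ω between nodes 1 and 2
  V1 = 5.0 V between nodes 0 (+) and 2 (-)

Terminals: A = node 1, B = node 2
Step 1 — V_th is the open-circuit voltage V_A - V_B (nothing connected across the terminals).
Nodal analysis, taking node 2 as the 0 V reference.
Source V1 fixes V_0 = 5 V.
KCL at each unknown node (sum of currents leaving = 0; resistances in Ω):
  Node 1: (V_1 - 5)/820 + (V_1 - 0)/120 + (V_1 - 0)/160 = 0
Collecting terms: 0.0158 × V_1 = 0.006098  =>  V_1 = 0.3859 V
V_th = V_1 - V_2 = 0.3859 - 0 = 0.3859 V
Step 2 — R_th: zero the source — replace V1 by a short circuit (node 2 merges into node 0) — and find the resistance seen between A (node 1) and B (node 0).
Reduce the network between node 1 (A) and node 0 (B) by series/parallel combination:
  Rp1 = R1 ‖ R2 ‖ R3 (parallel, all between nodes 0 and 1) = 1/(1/820 + 1/120 + 1/160) = 63.28 Ω
R_th = 63.28 Ω

Final answer: V_th = 0.3859 V, R_th = 63.28 Ω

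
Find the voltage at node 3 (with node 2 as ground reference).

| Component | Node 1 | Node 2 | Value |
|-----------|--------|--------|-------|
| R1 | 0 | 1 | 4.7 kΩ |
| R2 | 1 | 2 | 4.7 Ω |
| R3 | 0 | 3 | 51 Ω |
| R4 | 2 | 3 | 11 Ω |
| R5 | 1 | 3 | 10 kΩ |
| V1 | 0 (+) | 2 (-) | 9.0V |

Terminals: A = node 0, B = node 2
Nodal analysis, taking node 2 as the 0 V reference.
Source V1 fixes V_0 = 9 V.
KCL at each unknown node (sum of currents leaving = 0; resistances in Ω):
  Node 1: (V_1 - 9)/4700 + (V_1 - 0)/4.7 + (V_1 - V_3)/10000 = 0
  Node 3: (V_3 - 9)/51 + (V_3 - 0)/11 + (V_3 - V_1)/10000 = 0
Collecting terms (coefficients in siemens):
  0.2131·V_1 - 0.0001·V_3 = 0.001915
  0.1106·V_3 - 0.0001·V_1 = 0.1765
Determinant D = (0.2131)(0.1106) - (-0.0001)(-0.0001) = 0.02357
V_1 = [(0.001915)(0.1106) - (-0.0001)(0.1765)]/D = 0.009735 V
V_3 = [(0.2131)(0.1765) - (0.001915)(-0.0001)]/D = 1.595 V
The requested potential is V_3 = 1.595 V.

Final answer: V_3 = 1.595 V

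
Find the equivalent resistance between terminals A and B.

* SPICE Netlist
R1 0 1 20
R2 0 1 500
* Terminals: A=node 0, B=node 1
Reduce the network between node 0 (A) and node 1 (B) by series/parallel combination:
  Rp1 = R1 ‖ R2 (parallel, both between nodes 0 and 1) = 1/(1/20 + 1/500) = 19.23 Ω
R_eq = 19.23 Ω

Final answer: 19.23 Ω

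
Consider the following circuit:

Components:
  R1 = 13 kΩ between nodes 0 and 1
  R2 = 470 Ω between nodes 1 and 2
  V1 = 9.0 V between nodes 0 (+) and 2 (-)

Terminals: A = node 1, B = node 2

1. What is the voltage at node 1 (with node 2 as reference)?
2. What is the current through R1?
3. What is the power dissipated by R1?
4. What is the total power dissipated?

Nodal analysis, taking node 2 as the 0 V reference.
Source V1 fixes V_0 = 9 V.
KCL at each unknown node (sum of currents leaving = 0; resistances in Ω):
  Node 1: (V_1 - 9)/13000 + (V_1 - 0)/470 = 0
Collecting terms: 0.002205 × V_1 = 0.0006923  =>  V_1 = 0.314 V
Part 1:
  Read off the nodal solution: V_1 = 0.314 V
Part 2:
  I_R1 = (V_0 - V_1)/R1 = (9 - 0.314)/13000 = 0.0006682 A
  Magnitude: I_R1 = 0.0006682 A
Part 3:
  I_R1 = (V_0 - V_1)/R1 = (9 - 0.314)/13000 = 0.0006682 A
  P_R1 = I_R1² × R1 = (0.0006682)² × 13000 = 0.005804 W
Part 4:
  Power in each resistor, P = (ΔV)²/R:
    P_R1 = (9 - 0.314)²/13000 = 0.005804 W
    P_R2 = (0.314 - 0)²/470 = 0.0002098 W
  P_total = P_R1 + P_R2 = 0.006013 W

Final answers:
1. V_1 = 0.314 V
2. I_R1 = 0.0006682 A
3. P_R1 = 0.005804 W
4. P_total = 0.006013 W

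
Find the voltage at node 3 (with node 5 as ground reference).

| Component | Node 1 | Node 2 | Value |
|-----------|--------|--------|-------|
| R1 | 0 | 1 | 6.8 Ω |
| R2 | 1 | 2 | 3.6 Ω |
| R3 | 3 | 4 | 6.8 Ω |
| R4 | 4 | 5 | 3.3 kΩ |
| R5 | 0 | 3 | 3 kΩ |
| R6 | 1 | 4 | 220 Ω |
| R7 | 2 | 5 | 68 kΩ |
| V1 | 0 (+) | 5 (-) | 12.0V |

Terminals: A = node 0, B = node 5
Nodal analysis, taking node 5 as the 0 V reference.
Source V1 fixes V_0 = 12 V.
KCL at each unknown node (sum of currents leaving = 0; resistances in Ω):
  Node 1: (V_1 - 12)/6.8 + (V_1 - V_2)/3.6 + (V_1 - V_4)/220 = 0
  Node 2: (V_2 - V_1)/3.6 + (V_2 - 0)/68000 = 0
  Node 3: (V_3 - V_4)/6.8 + (V_3 - 12)/3000 = 0
  Node 4: (V_4 - V_3)/6.8 + (V_4 - 0)/3300 + (V_4 - V_1)/220 = 0
Collecting terms (coefficients in siemens):
  0.4294·V_1 - 0.2778·V_2 - 0.004545·V_4 = 1.765
  0.2778·V_2 - 0.2778·V_1 = 0
  0.1474·V_3 - 0.1471·V_4 = 0.004
  0.1519·V_4 - 0.004545·V_1 - 0.1471·V_3 = 0
Solving these 4 simultaneous equations (Gaussian elimination) gives:
  V_1 = 11.98 V, V_2 = 11.98 V, V_3 = 11.28 V, V_4 = 11.28 V
The requested potential is V_3 = 11.28 V.

Final answer: V_3 = 11.28 V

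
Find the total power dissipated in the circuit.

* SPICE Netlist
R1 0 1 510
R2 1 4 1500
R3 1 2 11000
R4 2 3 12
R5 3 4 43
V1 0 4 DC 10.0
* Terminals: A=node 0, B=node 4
Nodal analysis, taking node 4 as the 0 V reference.
Source V1 fixes V_0 = 10 V.
KCL at each unknown node (sum of currents leaving = 0; resistances in Ω):
  Node 1: (V_1 - 10)/510 + (V_1 - 0)/1500 + (V_1 - V_2)/11000 = 0
  Node 2: (V_2 - V_1)/11000 + (V_2 - V_3)/12 = 0
  Node 3: (V_3 - V_2)/12 + (V_3 - 0)/43 = 0
Collecting terms (coefficients in siemens):
  0.002718·V_1 - 0.00009091·V_2 = 0.01961
  0.08342·V_2 - 0.00009091·V_1 - 0.08333·V_3 = 0
  0.1066·V_3 - 0.08333·V_2 = 0
Solving these 3 simultaneous equations (Gaussian elimination) gives:
  V_1 = 7.214 V, V_2 = 0.03589 V, V_3 = 0.02806 V
Power in each resistor, P = (ΔV)²/R:
  P_R1 = (10 - 7.214)²/510 = 0.01522 W
  P_R2 = (7.214 - 0)²/1500 = 0.0347 W
  P_R3 = (7.214 - 0.03589)²/11000 = 0.004685 W
  P_R4 = (0.03589 - 0.02806)²/12 = 0.00000511 W
  P_R5 = (0.02806 - 0)²/43 = 0.00001831 W
P_total = P_R1 + P_R2 + P_R3 + P_R4 + P_R5 = 0.05462 W

Final answer: 0.05462 W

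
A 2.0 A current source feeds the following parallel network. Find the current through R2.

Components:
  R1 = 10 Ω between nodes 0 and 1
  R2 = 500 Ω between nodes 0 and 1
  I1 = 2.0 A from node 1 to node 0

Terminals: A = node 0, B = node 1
All resistors sit directly between nodes 0 and 1, so they are in parallel and share one voltage V; the full source current 2 A splits among them.
1/R_par = 1/10 + 1/500 = 0.102 S  =>  R_par = 9.804 Ω
V = I × R_par = 2 × 9.804 = 19.61 V
I_R2 = V/R2 = 19.61/500 = 0.03922 A

Final answer: 0.03922 A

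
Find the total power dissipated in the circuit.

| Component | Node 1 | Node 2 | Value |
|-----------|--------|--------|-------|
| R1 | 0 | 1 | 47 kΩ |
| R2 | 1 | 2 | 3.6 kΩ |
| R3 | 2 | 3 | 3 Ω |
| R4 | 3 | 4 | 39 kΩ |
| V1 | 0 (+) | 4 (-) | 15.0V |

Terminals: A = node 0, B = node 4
Nodal analysis, taking node 4 as the 0 V reference.
Source V1 fixes V_0 = 15 V.
KCL at each unknown node (sum of currents leaving = 0; resistances in Ω):
  Node 1: (V_1 - 15)/47000 + (V_1 - V_2)/3600 = 0
  Node 2: (V_2 - V_1)/3600 + (V_2 - V_3)/3 = 0
  Node 3: (V_3 - V_2)/3 + (V_3 - 0)/39000 = 0
Collecting terms (coefficients in siemens):
  0.0002991·V_1 - 0.0002778·V_2 = 0.0003191
  0.3336·V_2 - 0.0002778·V_1 - 0.3333·V_3 = 0
  0.3334·V_3 - 0.3333·V_2 = 0
Solving these 3 simultaneous equations (Gaussian elimination) gives:
  V_1 = 7.132 V, V_2 = 6.529 V, V_3 = 6.529 V
Power in each resistor, P = (ΔV)²/R:
  P_R1 = (15 - 7.132)²/47000 = 0.001317 W
  P_R2 = (7.132 - 6.529)²/3600 = 0.0001009 W
  P_R3 = (6.529 - 6.529)²/3 = 0.00000008407 W
  P_R4 = (6.529 - 0)²/39000 = 0.001093 W
P_total = P_R1 + P_R2 + P_R3 + P_R4 = 0.002511 W

Final answer: 0.002511 W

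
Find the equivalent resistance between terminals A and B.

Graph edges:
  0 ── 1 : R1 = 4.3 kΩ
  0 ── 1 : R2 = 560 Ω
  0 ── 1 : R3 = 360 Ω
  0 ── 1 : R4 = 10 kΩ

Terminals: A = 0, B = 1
Reduce the network between node 0 (A) and node 1 (B) by series/parallel combination:
  Rp1 = R1 ‖ R2 ‖ R3 ‖ R4 (parallel, all between nodes 0 and 1) = 1/(1/4300 + 1/560 + 1/360 + 1/10000) = 204.2 Ω
R_eq = 204.2 Ω

Final answer: 204.2 Ω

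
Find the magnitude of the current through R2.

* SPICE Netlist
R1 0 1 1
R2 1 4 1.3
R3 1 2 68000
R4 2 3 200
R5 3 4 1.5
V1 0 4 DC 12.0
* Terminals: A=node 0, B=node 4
Nodal analysis, taking node 4 as the 0 V reference.
Source V1 fixes V_0 = 12 V.
KCL at each unknown node (sum of currents leaving = 0; resistances in Ω):
  Node 1: (V_1 - 12)/1 + (V_1 - 0)/1.3 + (V_1 - V_2)/68000 = 0
  Node 2: (V_2 - V_1)/68000 + (V_2 - V_3)/200 = 0
  Node 3: (V_3 - V_2)/200 + (V_3 - 0)/1.5 = 0
Collecting terms (coefficients in siemens):
  1.769·V_1 - 0.00001471·V_2 = 12
  0.005015·V_2 - 0.00001471·V_1 - 0.005·V_3 = 0
  0.6717·V_3 - 0.005·V_2 = 0
Solving these 3 simultaneous equations (Gaussian elimination) gives:
  V_1 = 6.783 V, V_2 = 0.02004 V, V_3 = 0.0001492 V
I_R2 = (V_1 - V_4)/R2 = (6.783 - 0)/1.3 = 5.217 A
|I_R2| = 5.217 A

Final answer: |I_R2| = 5.217 A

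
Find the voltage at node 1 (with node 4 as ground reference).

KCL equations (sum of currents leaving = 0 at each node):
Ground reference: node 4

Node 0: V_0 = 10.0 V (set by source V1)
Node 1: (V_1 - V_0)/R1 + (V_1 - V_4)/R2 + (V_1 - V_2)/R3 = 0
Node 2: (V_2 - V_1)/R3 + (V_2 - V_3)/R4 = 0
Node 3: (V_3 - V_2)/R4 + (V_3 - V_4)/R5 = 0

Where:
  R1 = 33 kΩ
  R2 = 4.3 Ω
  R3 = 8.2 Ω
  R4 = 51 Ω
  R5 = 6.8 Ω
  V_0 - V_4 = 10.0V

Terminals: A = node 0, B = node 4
Nodal analysis, taking node 4 as the 0 V reference.
Source V1 fixes V_0 = 10 V.
KCL at each unknown node (sum of currents leaving = 0; resistances in Ω):
  Node 1: (V_1 - 10)/33000 + (V_1 - 0)/4.3 + (V_1 - V_2)/8.2 = 0
  Node 2: (V_2 - V_1)/8.2 + (V_2 - V_3)/51 = 0
  Node 3: (V_3 - V_2)/51 + (V_3 - 0)/6.8 = 0
Collecting terms (coefficients in siemens):
  0.3545·V_1 - 0.122·V_2 = 0.000303
  0.1416·V_2 - 0.122·V_1 - 0.01961·V_3 = 0
  0.1667·V_3 - 0.01961·V_2 = 0
Solving these 3 simultaneous equations (Gaussian elimination) gives:
  V_1 = 0.001223 V, V_2 = 0.001071 V, V_3 = 0.000126 V
The requested potential is V_1 = 0.001223 V.

Final answer: V_1 = 0.001223 V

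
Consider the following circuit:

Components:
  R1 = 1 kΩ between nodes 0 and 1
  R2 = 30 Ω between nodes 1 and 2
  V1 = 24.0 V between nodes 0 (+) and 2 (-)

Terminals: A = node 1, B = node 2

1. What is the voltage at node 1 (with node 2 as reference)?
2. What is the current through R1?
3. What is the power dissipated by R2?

Nodal analysis, taking node 2 as the 0 V reference.
Source V1 fixes V_0 = 24 V.
KCL at each unknown node (sum of currents leaving = 0; resistances in Ω):
  Node 1: (V_1 - 24)/1000 + (V_1 - 0)/30 = 0
Collecting terms: 0.03433 × V_1 = 0.024  =>  V_1 = 0.699 V
Part 1:
  Read off the nodal solution: V_1 = 0.699 V
Part 2:
  I_R1 = (V_0 - V_1)/R1 = (24 - 0.699)/1000 = 0.0233 A
  Magnitude: I_R1 = 0.0233 A
Part 3:
  I_R2 = (V_1 - V_2)/R2 = (0.699 - 0)/30 = 0.0233 A
  P_R2 = I_R2² × R2 = (0.0233)² × 30 = 0.01629 W

Final answers:
1. V_1 = 0.699 V
2. I_R1 = 0.0233 A
3. P_R2 = 0.01629 W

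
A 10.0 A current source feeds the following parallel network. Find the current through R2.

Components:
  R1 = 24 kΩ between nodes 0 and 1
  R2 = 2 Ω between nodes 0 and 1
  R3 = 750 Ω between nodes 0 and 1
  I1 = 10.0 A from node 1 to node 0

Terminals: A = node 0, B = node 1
All resistors sit directly between nodes 0 and 1, so they are in parallel and share one voltage V; the full source current 10 A splits among them.
1/R_par = 1/24000 + 1/2 + 1/750 = 0.5014 S  =>  R_par = 1.995 Ω
V = I × R_par = 10 × 1.995 = 19.95 V
I_R2 = V/R2 = 19.95/2 = 9.973 A

Final answer: 9.973 A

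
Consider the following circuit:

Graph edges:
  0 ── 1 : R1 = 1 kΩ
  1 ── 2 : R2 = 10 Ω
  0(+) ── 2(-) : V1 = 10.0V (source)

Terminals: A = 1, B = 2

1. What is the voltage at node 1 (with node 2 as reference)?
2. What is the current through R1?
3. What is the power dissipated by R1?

Nodal analysis, taking node 2 as the 0 V reference.
Source V1 fixes V_0 = 10 V.
KCL at each unknown node (sum of currents leaving = 0; resistances in Ω):
  Node 1: (V_1 - 10)/1000 + (V_1 - 0)/10 = 0
Collecting terms: 0.101 × V_1 = 0.01  =>  V_1 = 0.09901 V
Part 1:
  Read off the nodal solution: V_1 = 0.09901 V
Part 2:
  I_R1 = (V_0 - V_1)/R1 = (10 - 0.09901)/1000 = 0.009901 A
  Magnitude: I_R1 = 0.009901 A
Part 3:
  I_R1 = (V_0 - V_1)/R1 = (10 - 0.09901)/1000 = 0.009901 A
  P_R1 = I_R1² × R1 = (0.009901)² × 1000 = 0.09803 W

Final answers:
1. V_1 = 0.09901 V
2. I_R1 = 0.009901 A
3. P_R1 = 0.09803 W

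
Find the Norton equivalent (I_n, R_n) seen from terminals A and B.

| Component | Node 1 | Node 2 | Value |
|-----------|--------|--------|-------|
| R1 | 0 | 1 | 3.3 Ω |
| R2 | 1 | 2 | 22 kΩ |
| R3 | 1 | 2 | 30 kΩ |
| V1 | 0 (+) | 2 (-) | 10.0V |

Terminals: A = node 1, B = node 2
Find the Thévenin equivalent first; then I_n = V_th/R_th and R_n = R_th.
Step 1 — V_th is the open-circuit voltage V_A - V_B (nothing connected across the terminals).
Nodal analysis, taking node 2 as the 0 V reference.
Source V1 fixes V_0 = 10 V.
KCL at each unknown node (sum of currents leaving = 0; resistances in Ω):
  Node 1: (V_1 - 10)/3.3 + (V_1 - 0)/22000 + (V_1 - 0)/30000 = 0
Collecting terms: 0.3031 × V_1 = 3.03  =>  V_1 = 9.997 V
V_th = V_1 - V_2 = 9.997 - 0 = 9.997 V
Step 2 — R_th: zero the source — replace V1 by a short circuit (node 2 merges into node 0) — and find the resistance seen between A (node 1) and B (node 0).
Reduce the network between node 1 (A) and node 0 (B) by series/parallel combination:
  Rp1 = R1 ‖ R2 ‖ R3 (parallel, all between nodes 0 and 1) = 1/(1/3.3 + 1/22000 + 1/30000) = 3.299 Ω
R_th = 3.299 Ω
I_n = V_th/R_th = 9.997/3.299 = 3.03 A, and R_n = R_th = 3.299 Ω

Final answer: I_n = 3.03 A, R_n = 3.299 Ω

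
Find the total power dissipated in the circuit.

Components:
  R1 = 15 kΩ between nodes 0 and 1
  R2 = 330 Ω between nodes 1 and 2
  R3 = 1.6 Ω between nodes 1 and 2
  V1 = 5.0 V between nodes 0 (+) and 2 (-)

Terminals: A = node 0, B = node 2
Nodal analysis, taking node 2 as the 0 V reference.
Source V1 fixes V_0 = 5 V.
KCL at each unknown node (sum of currents leaving = 0; resistances in Ω):
  Node 1: (V_1 - 5)/15000 + (V_1 - 0)/330 + (V_1 - 0)/1.6 = 0
Collecting terms: 0.6281 × V_1 = 0.0003333  =>  V_1 = 0.0005307 V
Power in each resistor, P = (ΔV)²/R:
  P_R1 = (5 - 0.0005307)²/15000 = 0.001666 W
  P_R2 = (0.0005307 - 0)²/330 = 0.0000000008535 W
  P_R3 = (0.0005307 - 0)²/1.6 = 0.000000176 W
P_total = P_R1 + P_R2 + P_R3 = 0.001666 W

Final answer: 0.001666 W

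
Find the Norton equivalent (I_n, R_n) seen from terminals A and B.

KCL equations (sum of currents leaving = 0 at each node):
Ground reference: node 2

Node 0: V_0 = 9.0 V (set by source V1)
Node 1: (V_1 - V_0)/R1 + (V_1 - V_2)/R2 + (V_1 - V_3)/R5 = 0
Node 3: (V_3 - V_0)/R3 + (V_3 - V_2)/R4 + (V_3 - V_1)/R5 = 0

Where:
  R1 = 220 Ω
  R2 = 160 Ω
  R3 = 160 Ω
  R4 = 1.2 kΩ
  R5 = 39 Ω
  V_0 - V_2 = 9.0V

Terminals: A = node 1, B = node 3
Find the Thévenin equivalent first; then I_n = V_th/R_th and R_n = R_th.
Step 1 — V_th is the open-circuit voltage V_A - V_B (nothing connected across the terminals).
Nodal analysis, taking node 2 as the 0 V reference.
Source V1 fixes V_0 = 9 V.
KCL at each unknown node (sum of currents leaving = 0; resistances in Ω):
  Node 1: (V_1 - 9)/220 + (V_1 - 0)/160 + (V_1 - V_3)/39 = 0
  Node 3: (V_3 - 9)/160 + (V_3 - 0)/1200 + (V_3 - V_1)/39 = 0
Collecting terms (coefficients in siemens):
  0.03644·V_1 - 0.02564·V_3 = 0.04091
  0.03272·V_3 - 0.02564·V_1 = 0.05625
Determinant D = (0.03644)(0.03272) - (-0.02564)(-0.02564) = 0.0005349
V_1 = [(0.04091)(0.03272) - (-0.02564)(0.05625)]/D = 5.199 V
V_3 = [(0.03644)(0.05625) - (0.04091)(-0.02564)]/D = 5.793 V
V_th = V_1 - V_3 = 5.199 - 5.793 = -0.5935 V
Step 2 — R_th: zero the source — replace V1 by a short circuit (node 2 merges into node 0) — and find the resistance seen between A (node 1) and B (node 3).
Reduce the network between node 1 (A) and node 3 (B) by series/parallel combination:
  Rp1 = R1 ‖ R2 (parallel, both between nodes 0 and 1) = 1/(1/220 + 1/160) = 92.63 Ω
  Rp2 = R3 ‖ R4 (parallel, both between nodes 0 and 3) = 1/(1/160 + 1/1200) = 141.2 Ω
  Rs1 = Rp1 + Rp2 (series, joined only at node 0) = 92.63 + 141.2 = 233.8 Ω
  Rp3 = R5 ‖ Rs1 (parallel, both between nodes 1 and 3) = 1/(1/39 + 1/233.8) = 33.42 Ω
R_th = 33.42 Ω
I_n = V_th/R_th = -0.5935/33.42 = -0.01776 A, and R_n = R_th = 33.42 Ω

Final answer: I_n = -0.01776 A, R_n = 33.42 Ω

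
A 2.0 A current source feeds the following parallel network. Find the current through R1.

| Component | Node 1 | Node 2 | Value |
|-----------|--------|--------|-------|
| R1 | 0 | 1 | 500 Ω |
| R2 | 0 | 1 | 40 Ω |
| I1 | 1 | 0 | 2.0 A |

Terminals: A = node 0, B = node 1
All resistors sit directly between nodes 0 and 1, so they are in parallel and share one voltage V; the full source current 2 A splits among them.
1/R_par = 1/500 + 1/40 = 0.027 S  =>  R_par = 37.04 Ω
V = I × R_par = 2 × 37.04 = 74.07 V
I_R1 = V/R1 = 74.07/500 = 0.1481 A

Final answer: 0.1481 A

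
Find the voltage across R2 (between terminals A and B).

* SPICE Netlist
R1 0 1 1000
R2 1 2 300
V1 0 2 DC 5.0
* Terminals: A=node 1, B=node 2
R1 and R2 are in series across V1 (node 0 → node 1 → node 2), and the output A–B is taken across R2, so this is a voltage divider.
Series current: I = V1/(R1 + R2) = 5/(1000 + 300) = 5/1300 = 0.003846 A
V_R2 = I × R2 = V1 × R2/(R1 + R2) = 5 × 300/1300 = 1.154 V

Final answer: 1.154 V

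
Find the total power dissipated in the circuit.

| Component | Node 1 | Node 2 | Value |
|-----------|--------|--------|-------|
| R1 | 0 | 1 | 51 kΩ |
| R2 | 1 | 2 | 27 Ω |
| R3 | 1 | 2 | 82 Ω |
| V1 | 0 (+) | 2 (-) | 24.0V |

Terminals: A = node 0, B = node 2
Nodal analysis, taking node 2 as the 0 V reference.
Source V1 fixes V_0 = 24 V.
KCL at each unknown node (sum of currents leaving = 0; resistances in Ω):
  Node 1: (V_1 - 24)/51000 + (V_1 - 0)/27 + (V_1 - 0)/82 = 0
Collecting terms: 0.04925 × V_1 = 0.0004706  =>  V_1 = 0.009555 V
Power in each resistor, P = (ΔV)²/R:
  P_R1 = (24 - 0.009555)²/51000 = 0.01129 W
  P_R2 = (0.009555 - 0)²/27 = 0.000003381 W
  P_R3 = (0.009555 - 0)²/82 = 0.000001113 W
P_total = P_R1 + P_R2 + P_R3 = 0.01129 W

Final answer: 0.01129 W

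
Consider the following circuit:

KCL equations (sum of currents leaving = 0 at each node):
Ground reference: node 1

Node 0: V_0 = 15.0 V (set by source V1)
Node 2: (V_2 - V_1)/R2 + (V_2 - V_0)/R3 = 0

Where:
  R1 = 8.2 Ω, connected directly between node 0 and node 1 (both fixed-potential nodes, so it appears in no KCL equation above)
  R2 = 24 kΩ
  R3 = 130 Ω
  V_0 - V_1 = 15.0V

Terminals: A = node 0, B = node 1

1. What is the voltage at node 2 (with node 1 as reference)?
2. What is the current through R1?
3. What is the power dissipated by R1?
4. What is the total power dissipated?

Nodal analysis, taking node 1 as the 0 V reference.
Source V1 fixes V_0 = 15 V.
KCL at each unknown node (sum of currents leaving = 0; resistances in Ω):
  Node 2: (V_2 - 0)/24000 + (V_2 - 15)/130 = 0
Collecting terms: 0.007734 × V_2 = 0.1154  =>  V_2 = 14.92 V
Part 1:
  Read off the nodal solution: V_2 = 14.92 V
Part 2:
  I_R1 = (V_0 - V_1)/R1 = (15 - 0)/8.2 = 1.829 A
  Magnitude: I_R1 = 1.829 A
Part 3:
  I_R1 = (V_0 - V_1)/R1 = (15 - 0)/8.2 = 1.829 A
  P_R1 = I_R1² × R1 = (1.829)² × 8.2 = 27.44 W
Part 4:
  Power in each resistor, P = (ΔV)²/R:
    P_R1 = (15 - 0)²/8.2 = 27.44 W
    P_R2 = (0 - 14.92)²/24000 = 0.009274 W
    P_R3 = (15 - 14.92)²/130 = 0.00005024 W
  P_total = P_R1 + P_R2 + P_R3 = 27.45 W

Final answers:
1. V_2 = 14.92 V
2. I_R1 = 1.829 A
3. P_R1 = 27.44 W
4. P_total = 27.45 W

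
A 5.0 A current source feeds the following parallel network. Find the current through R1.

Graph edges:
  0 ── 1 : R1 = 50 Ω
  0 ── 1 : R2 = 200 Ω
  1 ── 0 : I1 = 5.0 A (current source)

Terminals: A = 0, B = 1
All resistors sit directly between nodes 0 and 1, so they are in parallel and share one voltage V; the full source current 5 A splits among them.
1/R_par = 1/50 + 1/200 = 0.025 S  =>  R_par = 40 Ω
V = I × R_par = 5 × 40 = 200 V
I_R1 = V/R1 = 200/50 = 4 A

Final answer: 4 A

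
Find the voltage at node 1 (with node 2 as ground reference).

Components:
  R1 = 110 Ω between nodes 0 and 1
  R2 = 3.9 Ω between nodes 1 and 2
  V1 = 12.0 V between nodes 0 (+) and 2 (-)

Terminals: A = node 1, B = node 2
Nodal analysis, taking node 2 as the 0 V reference.
Source V1 fixes V_0 = 12 V.
KCL at each unknown node (sum of currents leaving = 0; resistances in Ω):
  Node 1: (V_1 - 12)/110 + (V_1 - 0)/3.9 = 0
Collecting terms: 0.2655 × V_1 = 0.1091  =>  V_1 = 0.4109 V
The requested potential is V_1 = 0.4109 V.

Final answer: V_1 = 0.4109 V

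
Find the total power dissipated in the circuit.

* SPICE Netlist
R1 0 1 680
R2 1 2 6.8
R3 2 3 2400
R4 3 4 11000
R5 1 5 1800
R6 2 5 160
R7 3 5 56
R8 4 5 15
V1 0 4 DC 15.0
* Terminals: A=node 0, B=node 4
Nodal analysis, taking node 4 as the 0 V reference.
Source V1 fixes V_0 = 15 V.
KCL at each unknown node (sum of currents leaving = 0; resistances in Ω):
  Node 1: (V_1 - 15)/680 + (V_1 - V_2)/6.8 + (V_1 - V_5)/1800 = 0
  Node 2: (V_2 - V_1)/6.8 + (V_2 - V_3)/2400 + (V_2 - V_5)/160 = 0
  Node 3: (V_3 - V_2)/2400 + (V_3 - 0)/11000 + (V_3 - V_5)/56 = 0
  Node 5: (V_5 - V_1)/1800 + (V_5 - V_2)/160 + (V_5 - V_3)/56 + (V_5 - 0)/15 = 0
Collecting terms (coefficients in siemens):
  0.1491·V_1 - 0.1471·V_2 - 0.0005556·V_5 = 0.02206
  0.1537·V_2 - 0.1471·V_1 - 0.0004167·V_3 - 0.00625·V_5 = 0
  0.01836·V_3 - 0.0004167·V_2 - 0.01786·V_5 = 0
  0.09133·V_5 - 0.0005556·V_1 - 0.00625·V_2 - 0.01786·V_3 = 0
Solving these 4 simultaneous equations (Gaussian elimination) gives:
  V_1 = 2.848 V, V_2 = 2.737 V, V_3 = 0.3223 V, V_5 = 0.2676 V
Power in each resistor, P = (ΔV)²/R:
  P_R1 = (15 - 2.848)²/680 = 0.2172 W
  P_R2 = (2.848 - 2.737)²/6.8 = 0.001837 W
  P_R3 = (2.737 - 0.3223)²/2400 = 0.002428 W
  P_R4 = (0.3223 - 0)²/11000 = 0.000009444 W
  P_R5 = (2.848 - 0.2676)²/1800 = 0.0037 W
  P_R6 = (2.737 - 0.2676)²/160 = 0.0381 W
  P_R7 = (0.3223 - 0.2676)²/56 = 0.00005341 W
  P_R8 = (0 - 0.2676)²/15 = 0.004774 W
P_total = P_R1 + P_R2 + P_R3 + P_R4 + P_R5 + P_R6 + P_R7 + P_R8 = 0.2681 W

Final answer: 0.2681 W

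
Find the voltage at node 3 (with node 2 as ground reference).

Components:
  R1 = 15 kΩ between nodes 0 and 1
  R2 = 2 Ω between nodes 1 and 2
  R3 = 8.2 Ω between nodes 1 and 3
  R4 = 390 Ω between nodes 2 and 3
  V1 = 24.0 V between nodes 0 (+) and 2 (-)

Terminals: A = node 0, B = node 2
Nodal analysis, taking node 2 as the 0 V reference.
Source V1 fixes V_0 = 24 V.
KCL at each unknown node (sum of currents leaving = 0; resistances in Ω):
  Node 1: (V_1 - 24)/15000 + (V_1 - 0)/2 + (V_1 - V_3)/8.2 = 0
  Node 3: (V_3 - V_1)/8.2 + (V_3 - 0)/390 = 0
Collecting terms (coefficients in siemens):
  0.622·V_1 - 0.122·V_3 = 0.0016
  0.1245·V_3 - 0.122·V_1 = 0
Determinant D = (0.622)(0.1245) - (-0.122)(-0.122) = 0.06258
V_1 = [(0.0016)(0.1245) - (-0.122)(0)]/D = 0.003184 V
V_3 = [(0.622)(0) - (0.0016)(-0.122)]/D = 0.003118 V
The requested potential is V_3 = 0.003118 V.

Final answer: V_3 = 0.003118 V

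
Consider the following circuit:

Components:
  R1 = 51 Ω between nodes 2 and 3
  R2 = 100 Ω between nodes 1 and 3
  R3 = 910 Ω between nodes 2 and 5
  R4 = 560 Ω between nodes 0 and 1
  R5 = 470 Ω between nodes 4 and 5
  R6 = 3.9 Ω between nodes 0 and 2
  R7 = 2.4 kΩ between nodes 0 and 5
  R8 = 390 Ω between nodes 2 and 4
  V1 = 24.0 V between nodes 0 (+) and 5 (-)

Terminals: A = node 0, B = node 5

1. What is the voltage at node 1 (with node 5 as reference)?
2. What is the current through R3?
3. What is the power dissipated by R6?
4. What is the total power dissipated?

Nodal analysis, taking node 5 as the 0 V reference.
Source V1 fixes V_0 = 24 V.
KCL at each unknown node (sum of currents leaving = 0; resistances in Ω):
  Node 1: (V_1 - V_3)/100 + (V_1 - 24)/560 = 0
  Node 2: (V_2 - V_3)/51 + (V_2 - 0)/910 + (V_2 - 24)/3.9 + (V_2 - V_4)/390 = 0
  Node 3: (V_3 - V_2)/51 + (V_3 - V_1)/100 = 0
  Node 4: (V_4 - 0)/470 + (V_4 - V_2)/390 = 0
Collecting terms (coefficients in siemens):
  0.01179·V_1 - 0.01·V_3 = 0.04286
  0.2797·V_2 - 0.01961·V_3 - 0.002564·V_4 = 6.154
  0.02961·V_3 - 0.01·V_1 - 0.01961·V_2 = 0
  0.004692·V_4 - 0.002564·V_2 = 0
Solving these 4 simultaneous equations (Gaussian elimination) gives:
  V_1 = 23.84 V, V_2 = 23.79 V, V_3 = 23.81 V, V_4 = 13 V
Part 1:
  Read off the nodal solution: V_1 = 23.84 V
Part 2:
  I_R3 = (V_2 - V_5)/R3 = (23.79 - 0)/910 = 0.02614 A
  Magnitude: I_R3 = 0.02614 A
Part 3:
  I_R6 = (V_0 - V_2)/R6 = (24 - 23.79)/3.9 = 0.05352 A
  P_R6 = I_R6² × R6 = (0.05352)² × 3.9 = 0.01117 W
Part 4:
  Power in each resistor, P = (ΔV)²/R:
    P_R1 = (23.79 - 23.81)²/51 = 0.000004395 W
    P_R2 = (23.84 - 23.81)²/100 = 0.000008617 W
    P_R3 = (23.79 - 0)²/910 = 0.622 W
    P_R4 = (24 - 23.84)²/560 = 0.00004825 W
    P_R5 = (13 - 0)²/470 = 0.3597 W
    P_R6 = (24 - 23.79)²/3.9 = 0.01117 W
    P_R7 = (24 - 0)²/2400 = 0.24 W
    P_R8 = (23.79 - 13)²/390 = 0.2985 W
  P_total = P_R1 + P_R2 + P_R3 + P_R4 + P_R5 + P_R6 + P_R7 + P_R8 = 1.531 W

Final answers:
1. V_1 = 23.84 V
2. I_R3 = 0.02614 A
3. P_R6 = 0.01117 W
4. P_total = 1.531 W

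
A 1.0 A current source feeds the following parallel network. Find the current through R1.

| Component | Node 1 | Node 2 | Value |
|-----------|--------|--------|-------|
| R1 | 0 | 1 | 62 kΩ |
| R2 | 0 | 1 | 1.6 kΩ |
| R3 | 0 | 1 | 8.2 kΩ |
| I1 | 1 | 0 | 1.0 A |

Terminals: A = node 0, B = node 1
All resistors sit directly between nodes 0 and 1, so they are in parallel and share one voltage V; the full source current 1 A splits among them.
1/R_par = 1/62000 + 1/1600 + 1/8200 = 0.0007631 S  =>  R_par = 1310 Ω
V = I × R_par = 1 × 1310 = 1310 V
I_R1 = V/R1 = 1310/62000 = 0.02114 A

Final answer: 0.02114 A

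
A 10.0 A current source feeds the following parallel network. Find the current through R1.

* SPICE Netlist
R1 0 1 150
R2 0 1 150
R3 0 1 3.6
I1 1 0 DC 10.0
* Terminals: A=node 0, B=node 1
All resistors sit directly between nodes 0 and 1, so they are in parallel and share one voltage V; the full source current 10 A splits among them.
1/R_par = 1/150 + 1/150 + 1/3.6 = 0.2911 S  =>  R_par = 3.435 Ω
V = I × R_par = 10 × 3.435 = 34.35 V
I_R1 = V/R1 = 34.35/150 = 0.229 A

Final answer: 0.229 A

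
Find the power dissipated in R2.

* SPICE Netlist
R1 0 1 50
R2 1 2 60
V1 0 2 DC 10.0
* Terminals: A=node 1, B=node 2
Nodal analysis, taking node 2 as the 0 V reference.
Source V1 fixes V_0 = 10 V.
KCL at each unknown node (sum of currents leaving = 0; resistances in Ω):
  Node 1: (V_1 - 10)/50 + (V_1 - 0)/60 = 0
Collecting terms: 0.03667 × V_1 = 0.2  =>  V_1 = 5.455 V
I_R2 = (V_1 - V_2)/R2 = (5.455 - 0)/60 = 0.09091 A
P_R2 = I_R2² × R2 = (0.09091)² × 60 = 0.4959 W

Final answer: 0.4959 W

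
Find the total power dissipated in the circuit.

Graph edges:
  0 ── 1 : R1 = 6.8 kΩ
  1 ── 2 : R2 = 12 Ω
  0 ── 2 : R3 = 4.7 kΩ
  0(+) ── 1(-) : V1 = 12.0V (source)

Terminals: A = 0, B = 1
Nodal analysis, taking node 1 as the 0 V reference.
Source V1 fixes V_0 = 12 V.
KCL at each unknown node (sum of currents leaving = 0; resistances in Ω):
  Node 2: (V_2 - 0)/12 + (V_2 - 12)/4700 = 0
Collecting terms: 0.08355 × V_2 = 0.002553  =>  V_2 = 0.03056 V
Power in each resistor, P = (ΔV)²/R:
  P_R1 = (12 - 0)²/6800 = 0.02118 W
  P_R2 = (0 - 0.03056)²/12 = 0.00007783 W
  P_R3 = (12 - 0.03056)²/4700 = 0.03048 W
P_total = P_R1 + P_R2 + P_R3 = 0.05174 W

Final answer: 0.05174 W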